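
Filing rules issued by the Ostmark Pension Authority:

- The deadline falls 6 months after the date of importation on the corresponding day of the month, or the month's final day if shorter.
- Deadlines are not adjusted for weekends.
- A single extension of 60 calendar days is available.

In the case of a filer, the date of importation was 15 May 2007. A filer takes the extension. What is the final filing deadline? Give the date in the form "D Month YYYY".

14 January 2008

6 months from 15 May 2007 is 15 November 2007.
15 November 2007 falls on a Thursday. The rules make no weekend/holiday allowance, so it remains 15 November 2007.
Applying the 60-calendar-day extension: 15 November 2007 + 60 days = 14 January 2008.
No adjustment is made for weekends or holidays, so 14 January 2008 stands.
Final deadline: 14 January 2008.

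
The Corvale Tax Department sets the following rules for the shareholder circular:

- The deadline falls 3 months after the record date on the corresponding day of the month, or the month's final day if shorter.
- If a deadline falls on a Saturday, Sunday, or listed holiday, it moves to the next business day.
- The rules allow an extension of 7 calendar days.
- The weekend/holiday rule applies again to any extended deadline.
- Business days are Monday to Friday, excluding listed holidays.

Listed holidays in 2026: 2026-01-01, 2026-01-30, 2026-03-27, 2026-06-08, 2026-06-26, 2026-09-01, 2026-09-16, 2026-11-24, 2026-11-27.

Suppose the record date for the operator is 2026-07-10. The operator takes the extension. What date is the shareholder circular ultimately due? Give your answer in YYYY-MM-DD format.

3 months after 2026-07-10, on the same day of the month, is 2026-10-10.
2026-10-10 is a Saturday; the next business day is 2026-10-12 (Monday).
The 7-calendar-day extension moves the deadline from 2026-10-12 to 2026-10-19.
Since 2026-10-19 is a Monday and not a holiday, the date is unchanged.
So the filing is due 2026-10-19.

2026-10-19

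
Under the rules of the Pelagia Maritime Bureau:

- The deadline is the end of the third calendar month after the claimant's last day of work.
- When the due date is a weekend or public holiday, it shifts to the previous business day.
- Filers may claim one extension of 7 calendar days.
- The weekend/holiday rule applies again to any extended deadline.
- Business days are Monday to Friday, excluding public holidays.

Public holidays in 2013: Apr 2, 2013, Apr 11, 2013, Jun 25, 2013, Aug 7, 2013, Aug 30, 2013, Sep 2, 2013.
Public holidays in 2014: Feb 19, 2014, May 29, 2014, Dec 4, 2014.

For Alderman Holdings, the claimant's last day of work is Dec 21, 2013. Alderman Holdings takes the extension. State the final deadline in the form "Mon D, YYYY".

The third month after Dec 21, 2013 is March 2014, whose last day is Mar 31, 2014.
Mar 31, 2014 falls on a Monday, which is a business day, so no adjustment is needed.
The 7-calendar-day extension moves the deadline from Mar 31, 2014 to Apr 7, 2014.
Since Apr 7, 2014 is a Monday and not a holiday, the date is unchanged.
So the filing is due Apr 7, 2014.

Apr 7, 2014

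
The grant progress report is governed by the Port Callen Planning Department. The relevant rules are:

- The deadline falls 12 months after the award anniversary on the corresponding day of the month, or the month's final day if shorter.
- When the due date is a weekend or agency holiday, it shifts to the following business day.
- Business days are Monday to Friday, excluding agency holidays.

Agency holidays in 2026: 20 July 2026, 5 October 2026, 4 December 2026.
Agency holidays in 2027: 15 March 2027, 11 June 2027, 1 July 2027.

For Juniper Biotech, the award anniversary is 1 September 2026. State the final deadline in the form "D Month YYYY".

1 September 2027

Moving 12 months forward from 1 September 2026 on the corresponding day gives 1 September 2027.
Since 1 September 2027 is a Wednesday and not a holiday, the date is unchanged.
So the filing is due 1 September 2027.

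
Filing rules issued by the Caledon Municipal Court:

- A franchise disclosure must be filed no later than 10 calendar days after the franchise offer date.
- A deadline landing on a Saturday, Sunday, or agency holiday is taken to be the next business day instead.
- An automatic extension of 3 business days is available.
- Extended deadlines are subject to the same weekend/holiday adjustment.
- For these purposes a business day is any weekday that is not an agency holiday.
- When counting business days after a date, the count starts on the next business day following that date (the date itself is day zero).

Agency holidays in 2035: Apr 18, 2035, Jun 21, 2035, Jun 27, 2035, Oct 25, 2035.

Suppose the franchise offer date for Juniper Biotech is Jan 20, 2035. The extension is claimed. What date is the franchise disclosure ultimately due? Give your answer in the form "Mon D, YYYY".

Feb 2, 2035

Adding 10 calendar days to Jan 20, 2035 gives Jan 30, 2035.
Since Jan 30, 2035 is a Tuesday and not a holiday, the date is unchanged.
The 3-business-day extension runs from Jan 30, 2035 to Feb 2, 2035.
Feb 2, 2035 falls on a Friday, which is a business day, so no adjustment is needed.
So the filing is due Feb 2, 2035.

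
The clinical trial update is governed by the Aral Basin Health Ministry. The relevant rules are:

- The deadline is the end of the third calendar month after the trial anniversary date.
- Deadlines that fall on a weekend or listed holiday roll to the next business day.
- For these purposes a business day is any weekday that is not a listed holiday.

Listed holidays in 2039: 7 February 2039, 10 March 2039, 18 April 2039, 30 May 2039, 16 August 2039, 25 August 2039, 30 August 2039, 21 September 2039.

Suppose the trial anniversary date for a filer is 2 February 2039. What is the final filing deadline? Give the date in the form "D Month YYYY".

31 May 2039

The third month after 2 February 2039 is May 2039, whose last day is 31 May 2039.
31 May 2039 (Tuesday) is already a business day.
Deadline: 31 May 2039.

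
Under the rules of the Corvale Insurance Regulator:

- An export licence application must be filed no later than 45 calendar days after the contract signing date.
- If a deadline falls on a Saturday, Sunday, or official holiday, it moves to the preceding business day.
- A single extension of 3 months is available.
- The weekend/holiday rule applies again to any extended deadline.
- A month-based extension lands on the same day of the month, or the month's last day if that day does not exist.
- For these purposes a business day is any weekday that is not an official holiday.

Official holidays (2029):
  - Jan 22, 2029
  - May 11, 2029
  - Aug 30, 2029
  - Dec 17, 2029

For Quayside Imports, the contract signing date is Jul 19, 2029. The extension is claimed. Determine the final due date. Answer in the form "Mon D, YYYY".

Nov 30, 2029

Adding 45 calendar days to Jul 19, 2029 gives Sep 2, 2029.
Sep 2, 2029 falls on a Sunday. Rolling to the preceding business day gives Aug 31, 2029, a Friday.
Applying the 3 months extension: 3 months after Aug 31, 2029 is Nov 30, 2029 (day 31 does not exist in November, so the month's last day is used).
Since Nov 30, 2029 is a Friday and not a holiday, the date is unchanged.
Deadline: Nov 30, 2029.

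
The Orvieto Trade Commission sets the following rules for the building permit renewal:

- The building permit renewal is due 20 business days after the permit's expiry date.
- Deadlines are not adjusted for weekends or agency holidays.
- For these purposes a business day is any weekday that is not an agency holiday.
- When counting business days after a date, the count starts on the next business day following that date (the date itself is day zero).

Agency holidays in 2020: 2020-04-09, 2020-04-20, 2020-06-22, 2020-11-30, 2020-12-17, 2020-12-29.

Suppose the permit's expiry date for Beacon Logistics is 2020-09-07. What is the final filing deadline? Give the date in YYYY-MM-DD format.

Starting the day after 2020-09-07 and counting 20 business days lands on 2020-10-05.
2020-10-05 is a Monday; no weekend or holiday adjustment applies.
The final due date is 2020-10-05.

2020-10-05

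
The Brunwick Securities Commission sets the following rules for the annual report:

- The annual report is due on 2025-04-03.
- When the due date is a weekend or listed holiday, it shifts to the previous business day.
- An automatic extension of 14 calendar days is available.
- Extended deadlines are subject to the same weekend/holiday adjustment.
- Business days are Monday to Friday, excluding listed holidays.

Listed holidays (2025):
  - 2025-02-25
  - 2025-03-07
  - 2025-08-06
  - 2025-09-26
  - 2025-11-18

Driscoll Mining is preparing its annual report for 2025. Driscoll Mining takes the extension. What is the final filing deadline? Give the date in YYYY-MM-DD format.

2025-04-17

Start from the fixed due date, 2025-04-03.
2025-04-03 (Thursday) is already a business day.
With the 14-day extension, 2025-04-03 becomes 2025-04-17.
2025-04-17 falls on a Thursday, which is a business day, so no adjustment is needed.
So the filing is due 2025-04-17.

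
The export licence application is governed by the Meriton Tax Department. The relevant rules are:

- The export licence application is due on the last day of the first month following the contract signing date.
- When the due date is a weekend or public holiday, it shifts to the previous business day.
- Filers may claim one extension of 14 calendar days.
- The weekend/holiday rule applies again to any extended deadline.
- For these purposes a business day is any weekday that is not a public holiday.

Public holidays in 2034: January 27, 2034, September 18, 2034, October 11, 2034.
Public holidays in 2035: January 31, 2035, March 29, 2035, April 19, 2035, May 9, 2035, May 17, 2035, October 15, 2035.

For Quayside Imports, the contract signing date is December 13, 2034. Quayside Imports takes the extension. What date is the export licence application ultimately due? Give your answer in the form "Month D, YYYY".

1 month after December 13, 2034 is January 2035; that month ends on January 31, 2035.
Because January 31, 2035 is a listed holiday, the deadline becomes January 30, 2035 (Tuesday).
Add the 14 calendar-day extension to January 30, 2035: February 13, 2035.
February 13, 2035 is a Tuesday and not a listed holiday, so it stands.
Deadline: February 13, 2035.

February 13, 2035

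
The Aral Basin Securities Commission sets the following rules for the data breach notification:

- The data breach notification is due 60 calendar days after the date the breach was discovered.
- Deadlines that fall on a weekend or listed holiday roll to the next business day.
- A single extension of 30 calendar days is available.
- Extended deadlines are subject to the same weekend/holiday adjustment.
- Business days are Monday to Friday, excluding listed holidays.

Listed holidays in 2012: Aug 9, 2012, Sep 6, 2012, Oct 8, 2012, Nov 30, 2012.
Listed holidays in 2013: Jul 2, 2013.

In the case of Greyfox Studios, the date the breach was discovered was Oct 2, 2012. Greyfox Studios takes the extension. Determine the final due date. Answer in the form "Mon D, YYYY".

Jan 2, 2013

Trigger date Oct 2, 2012 + 60 calendar days = Dec 1, 2012.
Because Dec 1, 2012 is a Saturday, the deadline becomes Dec 3, 2012 (Monday).
The 30-calendar-day extension moves the deadline from Dec 3, 2012 to Jan 2, 2013.
Jan 2, 2013 is a Wednesday and not a listed holiday, so it stands.
Final deadline: Jan 2, 2013.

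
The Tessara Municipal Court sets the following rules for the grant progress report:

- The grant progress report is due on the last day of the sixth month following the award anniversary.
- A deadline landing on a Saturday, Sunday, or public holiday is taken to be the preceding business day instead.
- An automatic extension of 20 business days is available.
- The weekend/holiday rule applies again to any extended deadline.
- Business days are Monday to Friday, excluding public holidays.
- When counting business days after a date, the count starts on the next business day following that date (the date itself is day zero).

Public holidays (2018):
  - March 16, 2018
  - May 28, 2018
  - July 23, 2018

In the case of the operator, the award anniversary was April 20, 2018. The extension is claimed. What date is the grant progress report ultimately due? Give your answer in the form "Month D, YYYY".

November 28, 2018

6 months after April 20, 2018 is October 2018; that month ends on October 31, 2018.
October 31, 2018 (Wednesday) is already a business day.
The 20-business-day extension runs from October 31, 2018 to November 28, 2018.
November 28, 2018 (Wednesday) is already a business day.
Final deadline: November 28, 2018.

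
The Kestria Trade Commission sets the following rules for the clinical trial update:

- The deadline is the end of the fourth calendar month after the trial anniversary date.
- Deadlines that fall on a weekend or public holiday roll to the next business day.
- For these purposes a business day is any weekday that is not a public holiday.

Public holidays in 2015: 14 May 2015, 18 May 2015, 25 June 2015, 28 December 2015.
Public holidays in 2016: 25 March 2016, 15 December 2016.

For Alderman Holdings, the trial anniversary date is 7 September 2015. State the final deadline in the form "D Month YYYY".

The fourth month after 7 September 2015 is January 2016, whose last day is 31 January 2016.
Because 31 January 2016 is a Sunday, the deadline becomes 1 February 2016 (Monday).
Final deadline: 1 February 2016.

1 February 2016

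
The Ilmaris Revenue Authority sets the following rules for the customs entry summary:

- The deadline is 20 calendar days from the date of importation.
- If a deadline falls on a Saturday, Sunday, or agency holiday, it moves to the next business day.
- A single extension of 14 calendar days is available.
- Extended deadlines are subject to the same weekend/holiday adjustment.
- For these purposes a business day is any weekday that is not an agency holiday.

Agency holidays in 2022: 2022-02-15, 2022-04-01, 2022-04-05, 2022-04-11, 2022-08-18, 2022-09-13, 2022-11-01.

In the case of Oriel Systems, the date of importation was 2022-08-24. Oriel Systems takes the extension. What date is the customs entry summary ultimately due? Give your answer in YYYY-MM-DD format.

Trigger date 2022-08-24 + 20 calendar days = 2022-09-13.
2022-09-13 is a listed holiday; the next business day is 2022-09-14 (Wednesday).
Add the 14 calendar-day extension to 2022-09-14: 2022-09-28.
2022-09-28 (Wednesday) is already a business day.
Final deadline: 2022-09-28.

2022-09-28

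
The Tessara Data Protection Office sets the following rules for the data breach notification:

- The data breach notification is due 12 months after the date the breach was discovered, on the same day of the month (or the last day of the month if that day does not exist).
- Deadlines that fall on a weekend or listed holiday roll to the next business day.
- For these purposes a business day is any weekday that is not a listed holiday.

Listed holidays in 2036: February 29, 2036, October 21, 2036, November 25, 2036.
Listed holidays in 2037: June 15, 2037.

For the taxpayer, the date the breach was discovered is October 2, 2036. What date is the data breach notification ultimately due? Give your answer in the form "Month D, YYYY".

12 months from October 2, 2036 is October 2, 2037.
October 2, 2037 falls on a Friday, which is a business day, so no adjustment is needed.
Final deadline: October 2, 2037.

October 2, 2037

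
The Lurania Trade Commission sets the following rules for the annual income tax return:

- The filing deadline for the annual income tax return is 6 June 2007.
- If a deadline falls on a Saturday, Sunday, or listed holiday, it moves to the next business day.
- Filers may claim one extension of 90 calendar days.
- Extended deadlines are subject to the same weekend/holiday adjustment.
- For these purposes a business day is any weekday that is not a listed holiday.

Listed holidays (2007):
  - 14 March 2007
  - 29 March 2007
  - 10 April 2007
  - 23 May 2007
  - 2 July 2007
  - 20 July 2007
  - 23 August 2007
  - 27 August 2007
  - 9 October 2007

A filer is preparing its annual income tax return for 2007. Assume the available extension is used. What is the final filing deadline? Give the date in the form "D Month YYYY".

4 September 2007

The stated deadline is 6 June 2007.
6 June 2007 (Wednesday) is already a business day.
Add the 90 calendar-day extension to 6 June 2007: 4 September 2007.
4 September 2007 is a Tuesday and not a listed holiday, so it stands.
The final due date is 4 September 2007.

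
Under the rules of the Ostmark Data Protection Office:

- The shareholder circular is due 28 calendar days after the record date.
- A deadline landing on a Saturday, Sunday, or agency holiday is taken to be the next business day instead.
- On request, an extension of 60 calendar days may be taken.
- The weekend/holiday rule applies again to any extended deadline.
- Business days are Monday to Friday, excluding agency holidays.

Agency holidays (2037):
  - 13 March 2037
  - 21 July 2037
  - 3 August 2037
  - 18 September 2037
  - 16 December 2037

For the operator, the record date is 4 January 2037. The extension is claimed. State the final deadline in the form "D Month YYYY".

3 April 2037

28 calendar days after 4 January 2037 is 1 February 2037.
1 February 2037 is a Sunday, so it moves to the next business day, 2 February 2037 (Monday).
The 60-calendar-day extension moves the deadline from 2 February 2037 to 3 April 2037.
3 April 2037 is a Friday and not a listed holiday, so it stands.
So the filing is due 3 April 2037.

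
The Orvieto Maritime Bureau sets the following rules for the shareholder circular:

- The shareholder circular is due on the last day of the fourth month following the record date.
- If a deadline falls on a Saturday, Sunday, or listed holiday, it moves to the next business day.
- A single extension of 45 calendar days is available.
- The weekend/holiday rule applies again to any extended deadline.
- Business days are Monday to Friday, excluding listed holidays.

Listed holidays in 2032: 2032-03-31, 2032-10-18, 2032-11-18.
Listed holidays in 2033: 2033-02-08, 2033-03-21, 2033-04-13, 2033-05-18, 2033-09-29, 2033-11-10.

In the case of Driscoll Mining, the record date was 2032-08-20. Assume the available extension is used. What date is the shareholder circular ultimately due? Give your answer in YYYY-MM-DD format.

4 months after 2032-08-20 falls in December 2032; the last day of that month is 2032-12-31.
2032-12-31 is a Friday and not a listed holiday, so it stands.
With the 45-day extension, 2032-12-31 becomes 2033-02-14.
2033-02-14 is a Monday and not a listed holiday, so it stands.
So the filing is due 2033-02-14.

2033-02-14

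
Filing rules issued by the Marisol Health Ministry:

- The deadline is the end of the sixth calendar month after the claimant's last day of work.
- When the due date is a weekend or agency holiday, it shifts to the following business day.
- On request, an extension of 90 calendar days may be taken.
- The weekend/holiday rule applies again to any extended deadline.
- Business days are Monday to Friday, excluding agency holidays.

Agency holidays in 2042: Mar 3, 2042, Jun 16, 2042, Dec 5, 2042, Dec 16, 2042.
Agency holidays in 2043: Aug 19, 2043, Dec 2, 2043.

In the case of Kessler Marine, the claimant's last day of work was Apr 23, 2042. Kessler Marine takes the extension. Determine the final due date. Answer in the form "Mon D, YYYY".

Jan 29, 2043

6 months after Apr 23, 2042 falls in October 2042; the last day of that month is Oct 31, 2042.
Oct 31, 2042 falls on a Friday, which is a business day, so no adjustment is needed.
With the 90-day extension, Oct 31, 2042 becomes Jan 29, 2043.
Jan 29, 2043 falls on a Thursday, which is a business day, so no adjustment is needed.
Final deadline: Jan 29, 2043.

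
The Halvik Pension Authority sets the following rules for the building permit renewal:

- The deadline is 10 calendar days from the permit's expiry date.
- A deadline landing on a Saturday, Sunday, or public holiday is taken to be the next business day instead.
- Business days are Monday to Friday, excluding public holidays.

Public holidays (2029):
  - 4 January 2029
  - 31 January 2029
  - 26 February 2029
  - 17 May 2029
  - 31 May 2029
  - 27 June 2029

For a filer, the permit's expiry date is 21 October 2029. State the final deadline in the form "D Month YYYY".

Trigger date 21 October 2029 + 10 calendar days = 31 October 2029.
31 October 2029 falls on a Wednesday, which is a business day, so no adjustment is needed.
The final due date is 31 October 2029.

31 October 2029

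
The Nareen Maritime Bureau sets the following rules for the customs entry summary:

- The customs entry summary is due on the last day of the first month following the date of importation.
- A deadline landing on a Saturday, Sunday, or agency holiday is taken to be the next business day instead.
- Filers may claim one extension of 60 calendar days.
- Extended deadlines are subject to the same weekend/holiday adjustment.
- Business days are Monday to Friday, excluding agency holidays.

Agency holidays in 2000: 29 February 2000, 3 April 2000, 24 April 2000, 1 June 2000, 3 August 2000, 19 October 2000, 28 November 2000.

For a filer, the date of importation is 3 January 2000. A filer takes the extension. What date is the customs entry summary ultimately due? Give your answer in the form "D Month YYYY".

1 May 2000

The first month after 3 January 2000 is February 2000, whose last day is 29 February 2000.
29 February 2000 is a listed holiday, so it moves to the next business day, 1 March 2000 (Wednesday).
Add the 60 calendar-day extension to 1 March 2000: 30 April 2000.
30 April 2000 is a Sunday, so it moves to the next business day, 1 May 2000 (Monday).
Deadline: 1 May 2000.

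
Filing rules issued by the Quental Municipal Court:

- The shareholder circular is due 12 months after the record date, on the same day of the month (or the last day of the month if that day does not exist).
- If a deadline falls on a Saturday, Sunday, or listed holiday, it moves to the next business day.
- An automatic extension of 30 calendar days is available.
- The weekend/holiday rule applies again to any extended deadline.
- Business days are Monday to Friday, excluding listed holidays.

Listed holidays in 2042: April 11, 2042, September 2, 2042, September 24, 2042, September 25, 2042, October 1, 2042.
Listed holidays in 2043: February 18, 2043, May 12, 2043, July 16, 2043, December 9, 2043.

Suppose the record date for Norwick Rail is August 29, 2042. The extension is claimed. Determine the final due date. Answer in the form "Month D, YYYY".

Moving 12 months forward from August 29, 2042 on the corresponding day gives August 29, 2043.
August 29, 2043 falls on a Saturday. Rolling to the next business day gives August 31, 2043, a Monday.
With the 30-day extension, August 31, 2043 becomes September 30, 2043.
Since September 30, 2043 is a Wednesday and not a holiday, the date is unchanged.
Deadline: September 30, 2043.

September 30, 2043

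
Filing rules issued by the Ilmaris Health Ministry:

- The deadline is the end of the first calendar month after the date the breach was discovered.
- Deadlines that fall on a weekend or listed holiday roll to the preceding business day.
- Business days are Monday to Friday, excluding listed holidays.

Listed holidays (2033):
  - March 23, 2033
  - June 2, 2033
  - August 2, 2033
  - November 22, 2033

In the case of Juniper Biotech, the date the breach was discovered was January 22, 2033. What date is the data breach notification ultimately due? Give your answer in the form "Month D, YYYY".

1 month after January 22, 2033 falls in February 2033; the last day of that month is February 28, 2033.
Since February 28, 2033 is a Monday and not a holiday, the date is unchanged.
Final deadline: February 28, 2033.

February 28, 2033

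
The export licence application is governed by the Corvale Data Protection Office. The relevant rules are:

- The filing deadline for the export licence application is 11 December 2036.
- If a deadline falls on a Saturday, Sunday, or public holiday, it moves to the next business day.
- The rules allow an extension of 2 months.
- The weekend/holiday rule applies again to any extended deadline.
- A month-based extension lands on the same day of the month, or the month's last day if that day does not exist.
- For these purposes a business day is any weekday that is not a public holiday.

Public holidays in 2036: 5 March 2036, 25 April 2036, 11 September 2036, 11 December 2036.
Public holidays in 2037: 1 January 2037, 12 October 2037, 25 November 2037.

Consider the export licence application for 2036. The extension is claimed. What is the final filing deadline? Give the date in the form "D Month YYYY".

12 February 2037

Start from the fixed due date, 11 December 2036.
11 December 2036 is a listed holiday; the next business day is 12 December 2036 (Friday).
Add 2 months to 12 December 2036: 12 February 2037.
Since 12 February 2037 is a Thursday and not a holiday, the date is unchanged.
The final due date is 12 February 2037.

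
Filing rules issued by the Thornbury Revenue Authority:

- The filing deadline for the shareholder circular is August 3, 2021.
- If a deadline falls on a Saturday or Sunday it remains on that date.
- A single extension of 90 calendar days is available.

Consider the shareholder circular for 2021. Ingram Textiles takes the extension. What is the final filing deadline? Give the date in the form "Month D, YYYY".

November 1, 2021

The statutory due date is August 3, 2021.
August 3, 2021 is a Tuesday; no weekend or holiday adjustment applies.
Applying the 90-calendar-day extension: August 3, 2021 + 90 days = November 1, 2021.
No adjustment is made for weekends or holidays, so November 1, 2021 stands.
Final deadline: November 1, 2021.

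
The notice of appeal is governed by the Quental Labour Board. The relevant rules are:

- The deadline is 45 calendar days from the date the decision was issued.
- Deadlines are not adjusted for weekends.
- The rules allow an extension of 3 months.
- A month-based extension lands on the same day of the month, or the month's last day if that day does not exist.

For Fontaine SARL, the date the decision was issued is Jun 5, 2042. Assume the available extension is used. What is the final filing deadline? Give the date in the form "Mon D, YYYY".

Oct 20, 2042

From Jun 5, 2042, 45 calendar days later is Jul 20, 2042.
Jul 20, 2042 is a Sunday; no weekend or holiday adjustment applies.
Applying the 3 months extension: 3 months after Jul 20, 2042 is Oct 20, 2042.
Oct 20, 2042 is a Monday; no weekend or holiday adjustment applies.
Final deadline: Oct 20, 2042.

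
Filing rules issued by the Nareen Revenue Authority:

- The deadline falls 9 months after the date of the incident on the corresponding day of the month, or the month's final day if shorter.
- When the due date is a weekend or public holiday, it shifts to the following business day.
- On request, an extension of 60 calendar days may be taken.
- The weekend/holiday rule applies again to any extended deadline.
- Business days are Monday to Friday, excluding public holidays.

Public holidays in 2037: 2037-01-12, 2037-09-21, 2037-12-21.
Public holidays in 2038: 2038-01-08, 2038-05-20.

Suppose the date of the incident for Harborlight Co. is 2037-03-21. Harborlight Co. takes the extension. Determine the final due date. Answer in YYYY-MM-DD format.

Moving 9 months forward from 2037-03-21 on the corresponding day gives 2037-12-21.
2037-12-21 is a listed holiday, so it moves to the next business day, 2037-12-22 (Tuesday).
The 60-calendar-day extension moves the deadline from 2037-12-22 to 2038-02-20.
Because 2038-02-20 is a Saturday, the deadline becomes 2038-02-22 (Monday).
The final due date is 2038-02-22.

2038-02-22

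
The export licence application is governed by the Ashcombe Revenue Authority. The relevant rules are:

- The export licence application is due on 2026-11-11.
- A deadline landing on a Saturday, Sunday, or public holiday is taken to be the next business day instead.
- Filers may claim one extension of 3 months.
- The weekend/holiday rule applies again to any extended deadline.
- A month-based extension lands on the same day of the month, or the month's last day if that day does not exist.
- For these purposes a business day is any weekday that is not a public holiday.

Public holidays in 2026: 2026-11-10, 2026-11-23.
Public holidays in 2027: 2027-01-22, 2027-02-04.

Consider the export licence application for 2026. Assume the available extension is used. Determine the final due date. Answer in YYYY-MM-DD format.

Start from the fixed due date, 2026-11-11.
2026-11-11 falls on a Wednesday, which is a business day, so no adjustment is needed.
The 3 months extension carries 2026-11-11 to 2027-02-11.
Since 2027-02-11 is a Thursday and not a holiday, the date is unchanged.
The final due date is 2027-02-11.

2027-02-11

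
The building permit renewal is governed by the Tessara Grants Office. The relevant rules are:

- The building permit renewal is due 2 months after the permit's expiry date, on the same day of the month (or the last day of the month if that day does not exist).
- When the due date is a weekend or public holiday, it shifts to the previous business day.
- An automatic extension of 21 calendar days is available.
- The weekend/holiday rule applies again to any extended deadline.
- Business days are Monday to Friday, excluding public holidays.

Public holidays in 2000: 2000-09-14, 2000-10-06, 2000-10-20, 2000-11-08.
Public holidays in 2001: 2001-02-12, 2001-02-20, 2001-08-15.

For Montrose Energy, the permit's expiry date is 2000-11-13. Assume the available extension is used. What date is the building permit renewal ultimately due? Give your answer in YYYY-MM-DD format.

Moving 2 months forward from 2000-11-13 on the corresponding day gives 2001-01-13.
2001-01-13 is a Saturday; the preceding business day is 2001-01-12 (Friday).
The 21-calendar-day extension moves the deadline from 2001-01-12 to 2001-02-02.
2001-02-02 (Friday) is already a business day.
Final deadline: 2001-02-02.

2001-02-02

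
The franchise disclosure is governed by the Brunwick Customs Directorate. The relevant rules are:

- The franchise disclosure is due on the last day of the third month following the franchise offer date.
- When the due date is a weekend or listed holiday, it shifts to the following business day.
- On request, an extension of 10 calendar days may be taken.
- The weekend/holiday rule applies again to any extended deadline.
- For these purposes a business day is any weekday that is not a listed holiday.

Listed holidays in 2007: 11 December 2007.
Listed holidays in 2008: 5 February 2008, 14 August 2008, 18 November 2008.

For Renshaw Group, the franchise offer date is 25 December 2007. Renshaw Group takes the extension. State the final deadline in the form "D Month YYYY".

3 months after 25 December 2007 is March 2008; that month ends on 31 March 2008.
31 March 2008 falls on a Monday, which is a business day, so no adjustment is needed.
The 10-calendar-day extension moves the deadline from 31 March 2008 to 10 April 2008.
Since 10 April 2008 is a Thursday and not a holiday, the date is unchanged.
Deadline: 10 April 2008.

10 April 2008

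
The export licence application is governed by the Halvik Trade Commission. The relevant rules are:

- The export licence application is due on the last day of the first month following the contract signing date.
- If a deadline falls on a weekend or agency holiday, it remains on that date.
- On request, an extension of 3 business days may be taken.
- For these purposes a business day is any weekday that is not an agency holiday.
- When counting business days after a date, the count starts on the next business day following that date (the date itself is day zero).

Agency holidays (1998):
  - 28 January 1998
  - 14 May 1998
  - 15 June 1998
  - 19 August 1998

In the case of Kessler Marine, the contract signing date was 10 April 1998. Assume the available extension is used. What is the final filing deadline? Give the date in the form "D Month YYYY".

3 June 1998

The first month after 10 April 1998 is May 1998, whose last day is 31 May 1998.
31 May 1998 is a Sunday; no weekend or holiday adjustment applies.
Counting 3 further business days from 31 May 1998 reaches 3 June 1998.
3 June 1998 is a Wednesday; no weekend or holiday adjustment applies.
The final due date is 3 June 1998.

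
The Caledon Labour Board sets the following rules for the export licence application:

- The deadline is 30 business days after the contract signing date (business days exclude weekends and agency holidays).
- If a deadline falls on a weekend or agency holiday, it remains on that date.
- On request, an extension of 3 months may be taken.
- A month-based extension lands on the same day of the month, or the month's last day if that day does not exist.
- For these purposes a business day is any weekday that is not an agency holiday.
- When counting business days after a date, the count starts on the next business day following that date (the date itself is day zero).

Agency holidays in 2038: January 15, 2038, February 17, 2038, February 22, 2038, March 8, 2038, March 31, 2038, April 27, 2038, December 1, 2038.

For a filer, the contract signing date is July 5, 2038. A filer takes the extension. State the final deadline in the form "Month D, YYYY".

Counting 30 business days after July 5, 2038 (skipping weekends and listed holidays) reaches August 16, 2038.
August 16, 2038 falls on a Monday. The rules make no weekend/holiday allowance, so it remains August 16, 2038.
The 3 months extension carries August 16, 2038 to November 16, 2038.
No adjustment is made for weekends or holidays, so November 16, 2038 stands.
Deadline: November 16, 2038.

November 16, 2038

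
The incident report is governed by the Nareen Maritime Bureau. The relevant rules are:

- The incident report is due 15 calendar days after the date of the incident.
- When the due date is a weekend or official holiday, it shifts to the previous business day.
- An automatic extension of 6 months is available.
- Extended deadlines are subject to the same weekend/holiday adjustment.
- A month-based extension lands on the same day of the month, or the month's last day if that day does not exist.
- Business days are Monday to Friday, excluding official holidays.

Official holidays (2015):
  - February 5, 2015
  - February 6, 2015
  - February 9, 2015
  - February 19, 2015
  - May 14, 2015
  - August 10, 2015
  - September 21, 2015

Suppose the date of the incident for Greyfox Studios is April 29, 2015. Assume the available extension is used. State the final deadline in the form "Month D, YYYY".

Adding 15 calendar days to April 29, 2015 gives May 14, 2015.
May 14, 2015 is a listed holiday, so it moves to the preceding business day, May 13, 2015 (Wednesday).
The 6 months extension carries May 13, 2015 to November 13, 2015.
Since November 13, 2015 is a Friday and not a holiday, the date is unchanged.
Deadline: November 13, 2015.

November 13, 2015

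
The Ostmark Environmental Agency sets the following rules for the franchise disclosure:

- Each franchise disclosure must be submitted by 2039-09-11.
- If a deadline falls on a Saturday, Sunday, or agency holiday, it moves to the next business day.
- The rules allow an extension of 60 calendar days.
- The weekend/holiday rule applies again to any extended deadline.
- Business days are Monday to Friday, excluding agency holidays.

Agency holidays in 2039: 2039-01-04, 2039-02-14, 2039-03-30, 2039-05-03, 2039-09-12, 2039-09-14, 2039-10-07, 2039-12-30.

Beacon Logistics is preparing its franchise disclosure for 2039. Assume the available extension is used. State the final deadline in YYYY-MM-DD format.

Start from the fixed due date, 2039-09-11.
2039-09-11 is a Sunday; the next business day is 2039-09-13 (Tuesday).
The 60-calendar-day extension moves the deadline from 2039-09-13 to 2039-11-12.
2039-11-12 is a Saturday; the next business day is 2039-11-14 (Monday).
Final deadline: 2039-11-14.

2039-11-14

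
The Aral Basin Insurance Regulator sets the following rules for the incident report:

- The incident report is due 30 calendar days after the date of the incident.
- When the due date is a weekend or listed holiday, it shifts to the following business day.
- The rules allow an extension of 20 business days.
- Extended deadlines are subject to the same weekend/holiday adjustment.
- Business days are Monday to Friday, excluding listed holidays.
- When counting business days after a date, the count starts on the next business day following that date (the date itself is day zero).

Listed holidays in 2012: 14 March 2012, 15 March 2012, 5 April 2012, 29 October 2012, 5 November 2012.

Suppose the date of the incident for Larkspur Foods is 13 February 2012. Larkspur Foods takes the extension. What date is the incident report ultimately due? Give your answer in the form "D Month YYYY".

16 April 2012

Trigger date 13 February 2012 + 30 calendar days = 14 March 2012.
14 March 2012 falls on a listed holiday. Rolling to the next business day gives 16 March 2012, a Friday.
Applying the 20-business-day extension: 20 business days after 16 March 2012 is 16 April 2012.
16 April 2012 (Monday) is already a business day.
Deadline: 16 April 2012.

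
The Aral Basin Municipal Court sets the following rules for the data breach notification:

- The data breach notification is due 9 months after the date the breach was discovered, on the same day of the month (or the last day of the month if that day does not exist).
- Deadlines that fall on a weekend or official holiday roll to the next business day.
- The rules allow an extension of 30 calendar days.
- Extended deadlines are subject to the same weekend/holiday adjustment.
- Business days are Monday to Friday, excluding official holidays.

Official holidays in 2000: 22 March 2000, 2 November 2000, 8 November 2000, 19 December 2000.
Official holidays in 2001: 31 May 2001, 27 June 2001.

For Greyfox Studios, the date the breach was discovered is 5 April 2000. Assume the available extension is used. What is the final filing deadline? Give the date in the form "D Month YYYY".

9 months after 5 April 2000, on the same day of the month, is 5 January 2001.
Since 5 January 2001 is a Friday and not a holiday, the date is unchanged.
The 30-calendar-day extension moves the deadline from 5 January 2001 to 4 February 2001.
Because 4 February 2001 is a Sunday, the deadline becomes 5 February 2001 (Monday).
Deadline: 5 February 2001.

5 February 2001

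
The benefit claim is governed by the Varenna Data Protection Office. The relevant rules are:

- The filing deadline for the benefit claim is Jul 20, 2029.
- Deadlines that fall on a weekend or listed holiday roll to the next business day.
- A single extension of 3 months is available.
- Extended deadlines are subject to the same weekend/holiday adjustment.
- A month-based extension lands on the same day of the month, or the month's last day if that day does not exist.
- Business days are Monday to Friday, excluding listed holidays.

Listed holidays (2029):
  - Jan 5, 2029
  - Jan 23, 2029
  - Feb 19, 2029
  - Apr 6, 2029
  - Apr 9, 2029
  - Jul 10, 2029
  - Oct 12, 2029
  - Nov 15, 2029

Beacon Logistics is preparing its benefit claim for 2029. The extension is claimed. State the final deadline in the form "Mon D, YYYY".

Oct 22, 2029

The stated deadline is Jul 20, 2029.
Since Jul 20, 2029 is a Friday and not a holiday, the date is unchanged.
Add 3 months to Jul 20, 2029: Oct 20, 2029.
Oct 20, 2029 is a Saturday, so it moves to the next business day, Oct 22, 2029 (Monday).
So the filing is due Oct 22, 2029.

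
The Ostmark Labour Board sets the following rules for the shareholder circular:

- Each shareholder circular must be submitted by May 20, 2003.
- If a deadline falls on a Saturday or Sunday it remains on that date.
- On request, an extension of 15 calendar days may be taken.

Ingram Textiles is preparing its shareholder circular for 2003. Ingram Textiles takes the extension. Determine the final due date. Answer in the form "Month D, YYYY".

June 4, 2003

Start from the fixed due date, May 20, 2003.
May 20, 2003 falls on a Tuesday. The rules make no weekend/holiday allowance, so it remains May 20, 2003.
Add the 15 calendar-day extension to May 20, 2003: June 4, 2003.
No adjustment is made for weekends or holidays, so June 4, 2003 stands.
The final due date is June 4, 2003.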